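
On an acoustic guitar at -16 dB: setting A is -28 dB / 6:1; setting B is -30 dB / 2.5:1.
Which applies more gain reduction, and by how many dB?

A, by 1.6 dB

A: 12 dB over, compressed to 2 dB over, so 10 dB of GR.
B: 14 dB over, compressed to 5.6 dB over, so 8.4 dB of GR.
Difference: 1.6 dB in favour of A.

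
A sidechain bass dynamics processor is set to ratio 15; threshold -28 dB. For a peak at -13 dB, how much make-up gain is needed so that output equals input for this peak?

Overshoot 15 dB → 15/15 = 1 dB after compression, so the compressed level is -28 + 1 = -27 dB.
Make-up = target − compressed = -13 − (-27) = 14 dB.

14 dB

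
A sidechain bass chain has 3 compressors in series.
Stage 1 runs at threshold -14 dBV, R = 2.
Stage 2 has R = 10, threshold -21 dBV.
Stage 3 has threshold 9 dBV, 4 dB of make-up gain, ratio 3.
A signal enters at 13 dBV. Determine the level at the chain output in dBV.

Stage 1: 27 dB above -14 dBV, reduced 2:1 to 13.5 dB above → -0.5 dBV.
Stage 2: 20.5 dB above -21 dBV, reduced 10:1 to 2.05 dB above → -18.95 dBV.
Stage 3: -18.95 dBV is at or below the 9 dBV threshold — no compression; make-up brings it to -14.95 dBV.

-14.95 dBV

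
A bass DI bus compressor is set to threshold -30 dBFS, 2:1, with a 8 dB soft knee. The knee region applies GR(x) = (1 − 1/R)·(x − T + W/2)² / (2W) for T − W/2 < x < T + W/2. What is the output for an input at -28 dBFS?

-29.125 dBFS

x − T + W/2 = -28 − (-30) + 4 = 6.
GR = (1 − 1/2) × 6² / 16 = 0.5 × 36 / 16 = 1.125 dB.
Output = -28 − 1.125 = -29.125 dBFS.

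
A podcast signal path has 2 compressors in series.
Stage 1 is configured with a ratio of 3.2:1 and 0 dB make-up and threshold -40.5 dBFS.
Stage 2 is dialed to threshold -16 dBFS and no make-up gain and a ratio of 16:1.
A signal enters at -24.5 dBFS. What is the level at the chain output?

-35.5 dBFS

Stage 1: 16 dB above -40.5 dBFS, reduced 3.2:1 to 5 dB above → -35.5 dBFS.
Stage 2: below threshold (-35.5 ≤ -16); passes unchanged; output -35.5 dBFS.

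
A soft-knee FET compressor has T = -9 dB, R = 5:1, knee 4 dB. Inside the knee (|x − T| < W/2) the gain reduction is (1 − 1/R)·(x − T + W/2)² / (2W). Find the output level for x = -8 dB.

x − T + W/2 = -8 − (-9) + 2 = 3.
GR = (1 − 1/5) × 3² / 8 = 0.8 × 9 / 8 = 0.9 dB.
Output = -8 − 0.9 = -8.9 dB.

-8.9 dB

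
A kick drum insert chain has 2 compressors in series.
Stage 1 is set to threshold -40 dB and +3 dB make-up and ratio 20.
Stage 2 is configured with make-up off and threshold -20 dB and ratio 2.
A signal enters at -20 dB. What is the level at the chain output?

Stage 1: overshoot 20 dB → 20/20 = 1 dB → -39 dB; +3 dB make-up → -36 dB.
Stage 2: below threshold (-36 ≤ -20); passes unchanged; output -36 dB.

-36 dB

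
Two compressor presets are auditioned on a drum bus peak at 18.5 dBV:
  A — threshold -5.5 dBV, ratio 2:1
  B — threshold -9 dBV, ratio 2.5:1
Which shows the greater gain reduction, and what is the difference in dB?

A: overshoot 24 dB → output overshoot 12 dB → GR 12 dB.
B: overshoot 27.5 dB → output overshoot 11 dB → GR 16.5 dB.
B applies 4.5 dB more gain reduction.

B, by 4.5 dB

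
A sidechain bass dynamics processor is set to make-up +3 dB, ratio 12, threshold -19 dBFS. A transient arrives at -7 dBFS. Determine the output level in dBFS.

-15 dBFS

The input is 12 dB above the -19 dBFS threshold.
At 12:1 the overshoot is divided by 12, leaving 1 dB above threshold.
That puts the output at -18 dBFS; make-up adds 3 dB, giving -15 dBFS.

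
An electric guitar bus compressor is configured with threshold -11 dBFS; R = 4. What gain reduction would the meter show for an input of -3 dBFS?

The signal is 8 dB above threshold.
At 4:1, output sits 8/4 = 2 dB above threshold.
GR = overshoot in − overshoot out = 8 − 2 = 6 dB.

6 dB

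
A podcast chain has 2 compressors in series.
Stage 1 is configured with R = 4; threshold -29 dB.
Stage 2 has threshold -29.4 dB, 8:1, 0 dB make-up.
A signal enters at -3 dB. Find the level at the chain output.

-28.5375 dB

Stage 1: -3 dB is 26 dB over -29 dB; at 4:1 that becomes 6.5 dB over, giving -22.5 dB.
Stage 2: -22.5 dB is 6.9 dB over -29.4 dB; at 8:1 that becomes 0.8625 dB over, giving -28.5375 dB.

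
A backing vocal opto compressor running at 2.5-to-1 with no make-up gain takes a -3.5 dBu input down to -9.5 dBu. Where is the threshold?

-13.5 dBu

Gain reduction = -3.5 − (-9.5) = 6 dB; output overshoot = GR / (R − 1) = 6 / 1.5 = 4 dB.
Threshold = output − output overshoot = -9.5 − 4 = -13.5 dBu.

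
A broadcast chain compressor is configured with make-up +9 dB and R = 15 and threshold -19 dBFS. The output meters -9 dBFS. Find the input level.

-4 dBFS

Stripping the +9 dB make-up gives -18 dBFS at the gain stage.
That's 1 dB above the -19 dBFS threshold.
Input overshoot = R × output overshoot = 15 dB → input = -19 + 15 = -4 dBFS.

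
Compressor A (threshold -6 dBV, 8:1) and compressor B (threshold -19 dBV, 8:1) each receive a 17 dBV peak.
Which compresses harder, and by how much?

B, by 11.375 dB

A: 23 dB over, compressed to 2.875 dB over, so 20.125 dB of GR.
B: 36 dB over, compressed to 4.5 dB over, so 31.5 dB of GR.
B applies 11.375 dB more gain reduction.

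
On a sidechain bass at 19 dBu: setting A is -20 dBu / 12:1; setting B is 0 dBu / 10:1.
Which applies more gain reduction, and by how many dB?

A: overshoot 39 dB → output overshoot 3.25 dB → GR 35.75 dB.
B: overshoot 19 dB → output overshoot 1.9 dB → GR 17.1 dB.
A reduces 18.65 dB more.

A, by 18.65 dB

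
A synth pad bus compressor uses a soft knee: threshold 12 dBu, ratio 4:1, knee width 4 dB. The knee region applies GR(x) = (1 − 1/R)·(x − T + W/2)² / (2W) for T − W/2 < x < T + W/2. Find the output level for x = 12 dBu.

11.625 dBu

x − T + W/2 = 12 − 12 + 2 = 2.
GR = (1 − 1/4) × 2² / 8 = 0.75 × 4 / 8 = 0.375 dB.
Output = 12 − 0.375 = 11.625 dBu.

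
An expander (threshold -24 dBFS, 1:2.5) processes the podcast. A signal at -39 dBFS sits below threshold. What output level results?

The input is 15 dB below the -24 dBFS threshold.
A 1:2.5 expander multiplies undershoot by 2.5: 15 × 2.5 = 37.5 dB below threshold.
Output = -24 − 37.5 = -61.5 dBFS.

-61.5 dBFS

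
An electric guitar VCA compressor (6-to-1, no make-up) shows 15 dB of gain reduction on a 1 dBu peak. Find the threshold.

Input is 18 dB above T (since output overshoot × R = input overshoot: (-14 − T)·6 = 1 − T gives T = -17 dBu).
Check: -17 + (1 − (-17))/6 = -17 + 3 = -14 dBu. ✓

-17 dBu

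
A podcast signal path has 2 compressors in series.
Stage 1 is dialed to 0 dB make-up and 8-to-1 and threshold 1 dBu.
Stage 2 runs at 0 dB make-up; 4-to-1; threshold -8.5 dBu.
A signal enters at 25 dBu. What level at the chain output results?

Stage 1: 25 dBu is 24 dB over 1 dBu; at 8:1 that becomes 3 dB over, giving 4 dBu.
Stage 2: 12.5 dB above -8.5 dBu, reduced 4:1 to 3.125 dB above → -5.375 dBu.

-5.375 dBu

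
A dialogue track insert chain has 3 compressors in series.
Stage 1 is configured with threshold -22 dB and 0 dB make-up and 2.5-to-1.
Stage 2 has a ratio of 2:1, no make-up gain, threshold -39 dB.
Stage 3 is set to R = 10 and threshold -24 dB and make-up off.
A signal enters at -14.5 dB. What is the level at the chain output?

Stage 1: 7.5 dB above -22 dB, reduced 2.5:1 to 3 dB above → -19 dB.
Stage 2: -19 dB is 20 dB over -39 dB; at 2:1 that becomes 10 dB over, giving -29 dB.
Stage 3: below threshold (-29 ≤ -24); passes unchanged; output -29 dB.

-29 dB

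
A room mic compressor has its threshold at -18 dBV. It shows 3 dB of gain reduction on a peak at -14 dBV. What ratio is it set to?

4:1

Input overshoot = -14 − (-18) = 4 dB.
Output overshoot = 4 − 3 = 1 dB.
Ratio = input overshoot / output overshoot = 4 / 1 = 4.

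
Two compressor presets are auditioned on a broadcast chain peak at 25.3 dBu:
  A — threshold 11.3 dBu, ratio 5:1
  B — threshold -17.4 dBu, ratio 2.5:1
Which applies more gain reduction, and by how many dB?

A: overshoot 14 dB → output overshoot 2.8 dB → GR 11.2 dB.
B: overshoot 42.7 dB → output overshoot 17.08 dB → GR 25.62 dB.
B applies 14.42 dB more gain reduction.

B, by 14.42 dB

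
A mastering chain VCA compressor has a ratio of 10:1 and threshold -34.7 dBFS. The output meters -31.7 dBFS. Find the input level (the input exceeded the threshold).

-4.7 dBFS

That's 3 dB above the -34.7 dBFS threshold.
Undo the ratio: input overshoot = 3 × 10 = 30 dB, giving input = -4.7 dBFS.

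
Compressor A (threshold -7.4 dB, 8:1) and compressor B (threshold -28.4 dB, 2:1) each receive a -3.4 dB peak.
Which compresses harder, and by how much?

A: GR = 4 − 4/8 = 3.5 dB.
B: GR = 25 − 25/2 = 12.5 dB.
B reduces 9 dB more.

B, by 9 dB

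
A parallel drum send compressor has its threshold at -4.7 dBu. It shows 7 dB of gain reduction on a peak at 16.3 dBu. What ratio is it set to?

Input overshoot = 16.3 − (-4.7) = 21 dB.
Output overshoot = 21 − 7 = 14 dB.
Ratio = input overshoot / output overshoot = 21 / 14 = 1.5.

1.5:1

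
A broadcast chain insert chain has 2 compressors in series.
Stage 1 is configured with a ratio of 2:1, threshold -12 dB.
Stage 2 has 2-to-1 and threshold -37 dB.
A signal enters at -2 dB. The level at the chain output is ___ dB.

Stage 1: 10 dB above -12 dB, reduced 2:1 to 5 dB above → -7 dB.
Stage 2: overshoot 30 dB → 30/2 = 15 dB → -22 dB.

-22 dB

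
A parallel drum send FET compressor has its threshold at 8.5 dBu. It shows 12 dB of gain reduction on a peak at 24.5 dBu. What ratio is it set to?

4:1

Input overshoot = 24.5 − 8.5 = 16 dB.
Output overshoot = 16 − 12 = 4 dB.
Ratio = input overshoot / output overshoot = 16 / 4 = 4.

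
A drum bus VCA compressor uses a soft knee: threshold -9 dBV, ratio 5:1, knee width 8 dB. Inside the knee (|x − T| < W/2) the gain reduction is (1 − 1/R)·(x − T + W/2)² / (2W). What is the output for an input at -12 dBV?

x − T + W/2 = -12 − (-9) + 4 = 1.
GR = (1 − 1/5) × 1² / 16 = 0.8 × 1 / 16 = 0.05 dB.
Output = -12 − 0.05 = -12.05 dBV.

-12.05 dBV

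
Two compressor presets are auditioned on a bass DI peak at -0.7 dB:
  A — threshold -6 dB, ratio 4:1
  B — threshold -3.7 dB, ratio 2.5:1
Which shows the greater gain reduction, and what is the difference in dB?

A: overshoot 5.3 dB → output overshoot 1.325 dB → GR 3.975 dB.
B: overshoot 3 dB → output overshoot 1.2 dB → GR 1.8 dB.
A reduces 2.175 dB more.

A, by 2.175 dB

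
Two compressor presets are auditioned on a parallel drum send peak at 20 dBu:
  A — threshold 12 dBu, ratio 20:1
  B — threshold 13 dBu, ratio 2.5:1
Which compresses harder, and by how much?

A, by 3.4 dB

A: GR = 8 − 8/20 = 7.6 dB.
B: GR = 7 − 7/2.5 = 4.2 dB.
A applies 3.4 dB more gain reduction.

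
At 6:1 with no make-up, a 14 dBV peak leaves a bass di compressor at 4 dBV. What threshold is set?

Input is 12 dB above T (since output overshoot × R = input overshoot: (4 − T)·6 = 14 − T gives T = 2 dBV).
Check: 2 + (14 − 2)/6 = 2 + 2 = 4 dBV. ✓

2 dBV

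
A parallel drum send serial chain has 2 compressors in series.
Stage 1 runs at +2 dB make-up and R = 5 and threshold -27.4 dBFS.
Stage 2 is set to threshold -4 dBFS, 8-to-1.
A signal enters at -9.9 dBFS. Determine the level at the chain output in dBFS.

-21.9 dBFS

Stage 1: 17.5 dB above -27.4 dBFS, reduced 5:1 to 3.5 dB above → -23.9 dBFS; +2 dB make-up → -21.9 dBFS.
Stage 2: -21.9 dBFS ≤ -4 dBFS, so stage 2 doesn't engage; output -21.9 dBFS.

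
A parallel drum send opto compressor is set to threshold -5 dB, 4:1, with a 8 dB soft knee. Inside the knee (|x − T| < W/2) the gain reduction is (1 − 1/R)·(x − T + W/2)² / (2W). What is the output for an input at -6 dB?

-6.421875 dB

x − T + W/2 = -6 − (-5) + 4 = 3.
GR = (1 − 1/4) × 3² / 16 = 0.75 × 9 / 16 = 0.421875 dB.
Output = -6 − 0.421875 = -6.421875 dB.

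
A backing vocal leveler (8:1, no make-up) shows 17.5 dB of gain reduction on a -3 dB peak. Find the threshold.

-23 dB

Input is 20 dB above T (since output overshoot × R = input overshoot: (-20.5 − T)·8 = -3 − T gives T = -23 dB).
Check: -23 + (-3 − (-23))/8 = -23 + 2.5 = -20.5 dB. ✓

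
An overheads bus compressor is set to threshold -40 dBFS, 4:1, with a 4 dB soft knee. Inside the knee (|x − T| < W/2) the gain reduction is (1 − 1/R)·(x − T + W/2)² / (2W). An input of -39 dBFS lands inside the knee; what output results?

-39.84375 dBFS

x − T + W/2 = -39 − (-40) + 2 = 3.
GR = (1 − 1/4) × 3² / 8 = 0.75 × 9 / 8 = 0.84375 dB.
Output = -39 − 0.84375 = -39.84375 dBFS.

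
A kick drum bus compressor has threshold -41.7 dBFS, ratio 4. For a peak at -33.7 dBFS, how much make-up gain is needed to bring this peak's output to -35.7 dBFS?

4 dB

Without make-up, output = threshold + overshoot/4 = -41.7 + 2 = -39.7 dBFS.
Gap to target: 4 dB.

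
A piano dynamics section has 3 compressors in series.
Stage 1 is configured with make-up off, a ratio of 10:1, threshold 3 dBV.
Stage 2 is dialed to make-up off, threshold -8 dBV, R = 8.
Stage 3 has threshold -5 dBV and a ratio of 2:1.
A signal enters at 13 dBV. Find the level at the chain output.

-6.5 dBV

Stage 1: 10 dB above 3 dBV, reduced 10:1 to 1 dB above → 4 dBV.
Stage 2: 4 dBV is 12 dB over -8 dBV; at 8:1 that becomes 1.5 dB over, giving -6.5 dBV.
Stage 3: below threshold (-6.5 ≤ -5); passes unchanged; output -6.5 dBV.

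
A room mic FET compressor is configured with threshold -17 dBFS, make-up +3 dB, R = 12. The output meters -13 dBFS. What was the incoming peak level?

-5 dBFS

Remove make-up: -13 − 3 = -16 dBFS.
That's 1 dB above the -17 dBFS threshold.
Input overshoot = R × output overshoot = 12 dB → input = -17 + 12 = -5 dBFS.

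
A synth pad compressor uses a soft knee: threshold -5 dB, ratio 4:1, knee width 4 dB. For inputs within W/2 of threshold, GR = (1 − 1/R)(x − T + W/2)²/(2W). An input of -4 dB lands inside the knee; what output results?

x − T + W/2 = -4 − (-5) + 2 = 3.
GR = (1 − 1/4) × 3² / 8 = 0.75 × 9 / 8 = 0.84375 dB.
Output = -4 − 0.84375 = -4.84375 dB.

-4.84375 dB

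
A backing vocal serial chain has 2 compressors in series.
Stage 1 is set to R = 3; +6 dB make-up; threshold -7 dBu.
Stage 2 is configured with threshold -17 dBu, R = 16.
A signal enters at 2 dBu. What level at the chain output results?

-15.8125 dBu

Stage 1: 9 dB above -7 dBu, reduced 3:1 to 3 dB above → -4 dBu; +6 dB make-up → 2 dBu.
Stage 2: overshoot 19 dB → 19/16 = 1.1875 dB → -15.8125 dBu.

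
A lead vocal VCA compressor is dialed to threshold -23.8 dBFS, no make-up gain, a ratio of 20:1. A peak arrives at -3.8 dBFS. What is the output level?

-22.8 dBFS

The input is 20 dB above the -23.8 dBFS threshold.
20:1 compression reduces that to 20/20 = 1 dB over.
So the level is -23.8 + 1 = -22.8 dBFS.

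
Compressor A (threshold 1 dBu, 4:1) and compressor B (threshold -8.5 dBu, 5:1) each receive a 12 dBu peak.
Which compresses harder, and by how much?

B, by 8.15 dB

A: overshoot 11 dB → output overshoot 2.75 dB → GR 8.25 dB.
B: overshoot 20.5 dB → output overshoot 4.1 dB → GR 16.4 dB.
Difference: 8.15 dB in favour of B.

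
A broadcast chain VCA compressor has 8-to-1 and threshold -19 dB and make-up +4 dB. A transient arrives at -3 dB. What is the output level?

-3 dB sits 16 dB over threshold.
At 8:1 the overshoot is divided by 8, leaving 2 dB above threshold.
So the level is -19 + 2 = -17 dB; make-up adds 4 dB, giving -13 dB.

-13 dB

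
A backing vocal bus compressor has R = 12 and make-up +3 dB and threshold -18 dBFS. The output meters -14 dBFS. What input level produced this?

-6 dBFS

Before make-up, the level was -14 − 3 = -17 dBFS.
That's 1 dB above the -18 dBFS threshold.
Undo the ratio: input overshoot = 1 × 12 = 12 dB, giving input = -6 dBFS.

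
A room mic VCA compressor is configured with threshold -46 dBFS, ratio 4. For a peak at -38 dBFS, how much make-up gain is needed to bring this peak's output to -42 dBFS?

Overshoot 8 dB → 8/4 = 2 dB after compression, so the compressed level is -46 + 2 = -44 dBFS.
Make-up = target − compressed = -42 − (-44) = 2 dB.

2 dB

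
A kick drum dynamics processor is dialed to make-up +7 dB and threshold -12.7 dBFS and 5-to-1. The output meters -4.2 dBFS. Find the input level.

-5.2 dBFS

Before make-up, the level was -4.2 − 7 = -11.2 dBFS.
That's 1.5 dB above the -12.7 dBFS threshold.
Undo the ratio: input overshoot = 1.5 × 5 = 7.5 dB, giving input = -5.2 dBFS.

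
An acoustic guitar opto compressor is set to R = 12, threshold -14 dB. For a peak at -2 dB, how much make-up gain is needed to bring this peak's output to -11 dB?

The peak compresses to -14 + 12/12 = -13 dB.
To reach -11 dB requires -11 − (-13) = 2 dB of make-up.

2 dB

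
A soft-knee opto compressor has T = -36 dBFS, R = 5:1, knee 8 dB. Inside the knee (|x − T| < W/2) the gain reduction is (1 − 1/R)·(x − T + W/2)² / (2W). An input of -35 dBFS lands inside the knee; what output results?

-36.25 dBFS

x − T + W/2 = -35 − (-36) + 4 = 5.
GR = (1 − 1/5) × 5² / 16 = 0.8 × 25 / 16 = 1.25 dB.
Output = -35 − 1.25 = -36.25 dBFS.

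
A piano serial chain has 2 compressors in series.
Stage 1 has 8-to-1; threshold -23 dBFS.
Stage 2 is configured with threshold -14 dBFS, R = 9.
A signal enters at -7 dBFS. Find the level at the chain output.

Stage 1: 16 dB above -23 dBFS, reduced 8:1 to 2 dB above → -21 dBFS.
Stage 2: below threshold (-21 ≤ -14); passes unchanged; output -21 dBFS.

-21 dBFS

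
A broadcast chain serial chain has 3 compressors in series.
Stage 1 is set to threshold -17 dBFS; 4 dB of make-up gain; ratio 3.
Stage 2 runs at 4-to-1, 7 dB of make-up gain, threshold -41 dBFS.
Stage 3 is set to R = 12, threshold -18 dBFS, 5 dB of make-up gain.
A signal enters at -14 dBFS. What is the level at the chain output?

Stage 1: overshoot 3 dB → 3/3 = 1 dB → -16 dBFS; +4 dB make-up → -12 dBFS.
Stage 2: overshoot 29 dB → 29/4 = 7.25 dB → -33.75 dBFS; +7 dB make-up → -26.75 dBFS.
Stage 3: below threshold (-26.75 ≤ -18); passes unchanged; make-up brings it to -21.75 dBFS.

-21.75 dBFS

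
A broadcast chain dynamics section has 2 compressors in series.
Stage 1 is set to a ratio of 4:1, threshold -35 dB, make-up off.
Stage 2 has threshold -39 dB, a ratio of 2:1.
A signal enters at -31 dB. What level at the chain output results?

-36.5 dB

Stage 1: overshoot 4 dB → 4/4 = 1 dB → -34 dB.
Stage 2: 5 dB above -39 dB, reduced 2:1 to 2.5 dB above → -36.5 dB.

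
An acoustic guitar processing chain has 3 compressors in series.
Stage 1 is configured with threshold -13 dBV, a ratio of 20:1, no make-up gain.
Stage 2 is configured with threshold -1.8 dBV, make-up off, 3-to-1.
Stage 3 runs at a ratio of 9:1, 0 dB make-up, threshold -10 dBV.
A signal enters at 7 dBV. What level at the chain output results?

Stage 1: 7 dBV is 20 dB over -13 dBV; at 20:1 that becomes 1 dB over, giving -12 dBV.
Stage 2: below threshold (-12 ≤ -1.8); passes unchanged; output -12 dBV.
Stage 3: below threshold (-12 ≤ -10); passes unchanged; output -12 dBV.

-12 dBV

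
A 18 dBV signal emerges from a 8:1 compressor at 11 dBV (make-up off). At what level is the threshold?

10 dBV

Let T be the threshold. Output overshoot = (input overshoot)/R, so 11 − T = (18 − T)/8.
8·(11 − T) = 18 − T → 7·T = 88 − 18 = 70.
T = 70/7 = 10 dBV.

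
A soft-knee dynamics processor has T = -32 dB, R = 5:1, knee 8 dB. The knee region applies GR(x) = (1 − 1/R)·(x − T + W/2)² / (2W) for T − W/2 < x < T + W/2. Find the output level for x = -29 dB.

-31.45 dB

x − T + W/2 = -29 − (-32) + 4 = 7.
GR = (1 − 1/5) × 7² / 16 = 0.8 × 49 / 16 = 2.45 dB.
Output = -29 − 2.45 = -31.45 dB.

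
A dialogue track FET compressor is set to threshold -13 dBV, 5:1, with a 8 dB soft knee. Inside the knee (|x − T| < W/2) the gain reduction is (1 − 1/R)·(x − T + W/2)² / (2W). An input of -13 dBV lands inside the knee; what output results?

x − T + W/2 = -13 − (-13) + 4 = 4.
GR = (1 − 1/5) × 4² / 16 = 0.8 × 16 / 16 = 0.8 dB.
Output = -13 − 0.8 = -13.8 dBV.

-13.8 dBV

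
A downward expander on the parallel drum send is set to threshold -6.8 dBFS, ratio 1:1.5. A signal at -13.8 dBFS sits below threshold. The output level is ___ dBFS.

Below threshold, a 1:1.5 expander applies gain = (1.5−1)×(T − x) of attenuation.
(1.5−1) × 7 = 3.5 dB, so output = -13.8 − 3.5 = -17.3 dBFS.

-17.3 dBFS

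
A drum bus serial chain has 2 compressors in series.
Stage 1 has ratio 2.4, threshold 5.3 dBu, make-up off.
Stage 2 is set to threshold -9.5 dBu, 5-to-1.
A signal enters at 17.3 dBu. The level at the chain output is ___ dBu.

Stage 1: 17.3 dBu is 12 dB over 5.3 dBu; at 2.4:1 that becomes 5 dB over, giving 10.3 dBu.
Stage 2: 19.8 dB above -9.5 dBu, reduced 5:1 to 3.96 dB above → -5.54 dBu.

-5.54 dBu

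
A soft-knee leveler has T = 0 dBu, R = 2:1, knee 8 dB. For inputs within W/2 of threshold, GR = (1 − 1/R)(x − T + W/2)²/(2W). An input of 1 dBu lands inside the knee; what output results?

x − T + W/2 = 1 − 0 + 4 = 5.
GR = (1 − 1/2) × 5² / 16 = 0.5 × 25 / 16 = 0.78125 dB.
Output = 1 − 0.78125 = 0.21875 dBu.

0.21875 dBu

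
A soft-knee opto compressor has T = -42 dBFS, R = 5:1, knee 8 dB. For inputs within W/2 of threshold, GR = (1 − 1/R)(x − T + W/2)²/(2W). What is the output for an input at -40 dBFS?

x − T + W/2 = -40 − (-42) + 4 = 6.
GR = (1 − 1/5) × 6² / 16 = 0.8 × 36 / 16 = 1.8 dB.
Output = -40 − 1.8 = -41.8 dBFS.

-41.8 dBFS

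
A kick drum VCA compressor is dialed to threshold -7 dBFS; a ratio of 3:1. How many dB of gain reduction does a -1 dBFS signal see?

4 dB

Overshoot = -1 − (-7) = 6 dB.
After 3:1 compression the overshoot becomes 6/3 = 2 dB.
GR = overshoot in − overshoot out = 6 − 2 = 4 dB.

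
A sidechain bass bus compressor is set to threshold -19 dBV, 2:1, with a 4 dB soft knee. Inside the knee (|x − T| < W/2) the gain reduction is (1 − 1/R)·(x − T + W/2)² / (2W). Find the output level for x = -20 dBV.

-20.0625 dBV

x − T + W/2 = -20 − (-19) + 2 = 1.
GR = (1 − 1/2) × 1² / 8 = 0.5 × 1 / 8 = 0.0625 dB.
Output = -20 − 0.0625 = -20.0625 dBV.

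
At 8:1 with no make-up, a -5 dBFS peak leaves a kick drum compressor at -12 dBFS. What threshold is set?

-13 dBFS

Gain reduction = -5 − (-12) = 7 dB; output overshoot = GR / (R − 1) = 7 / 7 = 1 dB.
Threshold = output − output overshoot = -12 − 1 = -13 dBFS.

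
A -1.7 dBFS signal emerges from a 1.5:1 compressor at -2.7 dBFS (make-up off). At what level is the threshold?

-4.7 dBFS

Input is 3 dB above T (since output overshoot × R = input overshoot: (-2.7 − T)·1.5 = -1.7 − T gives T = -4.7 dBFS).
Check: -4.7 + (-1.7 − (-4.7))/1.5 = -4.7 + 2 = -2.7 dBFS. ✓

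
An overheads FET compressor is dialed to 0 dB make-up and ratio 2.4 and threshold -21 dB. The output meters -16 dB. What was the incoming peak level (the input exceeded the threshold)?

-9 dB

The compressed level sits -16 − (-21) = 5 dB over threshold.
Before 2.4:1 compression the overshoot was 5 × 2.4 = 12 dB, so input = -21 + 12 = -9 dB.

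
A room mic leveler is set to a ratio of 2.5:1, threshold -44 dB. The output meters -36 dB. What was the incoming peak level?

-24 dB

Post-compression overshoot = -36 − (-44) = 8 dB.
Undo the ratio: input overshoot = 8 × 2.5 = 20 dB, giving input = -24 dB.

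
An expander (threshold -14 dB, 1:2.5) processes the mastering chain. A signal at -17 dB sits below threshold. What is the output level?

-21.5 dB

Below threshold, a 1:2.5 expander applies gain = (2.5−1)×(T − x) of attenuation.
(2.5−1) × 3 = 4.5 dB, so output = -17 − 4.5 = -21.5 dB.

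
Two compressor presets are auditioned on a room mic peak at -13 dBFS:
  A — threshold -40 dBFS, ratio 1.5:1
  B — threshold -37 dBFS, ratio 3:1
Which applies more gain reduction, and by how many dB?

A: overshoot 27 dB → output overshoot 18 dB → GR 9 dB.
B: overshoot 24 dB → output overshoot 8 dB → GR 16 dB.
Difference: 7 dB in favour of B.

B, by 7 dB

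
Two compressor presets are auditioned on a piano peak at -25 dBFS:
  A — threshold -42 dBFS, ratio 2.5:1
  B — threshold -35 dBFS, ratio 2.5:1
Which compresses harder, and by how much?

A, by 4.2 dB

A: 17 dB over, compressed to 6.8 dB over, so 10.2 dB of GR.
B: 10 dB over, compressed to 4 dB over, so 6 dB of GR.
A applies 4.2 dB more gain reduction.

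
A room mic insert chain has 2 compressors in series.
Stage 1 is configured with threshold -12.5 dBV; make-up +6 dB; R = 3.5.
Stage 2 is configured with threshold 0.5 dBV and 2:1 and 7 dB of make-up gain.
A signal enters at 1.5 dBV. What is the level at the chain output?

4.5 dBV

Stage 1: 14 dB above -12.5 dBV, reduced 3.5:1 to 4 dB above → -8.5 dBV; +6 dB make-up → -2.5 dBV.
Stage 2: -2.5 dBV ≤ 0.5 dBV, so stage 2 doesn't engage; make-up brings it to 4.5 dBV.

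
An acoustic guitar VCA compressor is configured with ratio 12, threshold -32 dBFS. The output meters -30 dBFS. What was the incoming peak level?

-8 dBFS

That's 2 dB above the -32 dBFS threshold.
Input overshoot = R × output overshoot = 24 dB → input = -32 + 24 = -8 dBFS.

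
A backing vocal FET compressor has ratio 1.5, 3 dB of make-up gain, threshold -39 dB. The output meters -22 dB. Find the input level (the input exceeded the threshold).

Stripping the +3 dB make-up gives -25 dB at the gain stage.
Post-compression overshoot = -25 − (-39) = 14 dB.
Undo the ratio: input overshoot = 14 × 1.5 = 21 dB, giving input = -18 dB.

-18 dB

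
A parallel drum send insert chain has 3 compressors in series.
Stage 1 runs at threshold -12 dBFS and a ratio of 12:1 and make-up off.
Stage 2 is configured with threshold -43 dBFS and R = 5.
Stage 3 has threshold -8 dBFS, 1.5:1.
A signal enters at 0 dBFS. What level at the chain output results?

-36.6 dBFS

Stage 1: 12 dB above -12 dBFS, reduced 12:1 to 1 dB above → -11 dBFS.
Stage 2: 32 dB above -43 dBFS, reduced 5:1 to 6.4 dB above → -36.6 dBFS.
Stage 3: below threshold (-36.6 ≤ -8); passes unchanged; output -36.6 dBFS.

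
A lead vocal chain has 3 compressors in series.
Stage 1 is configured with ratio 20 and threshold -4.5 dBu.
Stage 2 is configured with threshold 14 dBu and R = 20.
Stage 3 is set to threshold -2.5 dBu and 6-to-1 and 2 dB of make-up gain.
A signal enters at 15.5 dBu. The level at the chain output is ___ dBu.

-1.5 dBu

Stage 1: 15.5 dBu is 20 dB over -4.5 dBu; at 20:1 that becomes 1 dB over, giving -3.5 dBu.
Stage 2: -3.5 dBu is at or below the 14 dBu threshold — no compression; output -3.5 dBu.
Stage 3: below threshold (-3.5 ≤ -2.5); passes unchanged; make-up brings it to -1.5 dBu.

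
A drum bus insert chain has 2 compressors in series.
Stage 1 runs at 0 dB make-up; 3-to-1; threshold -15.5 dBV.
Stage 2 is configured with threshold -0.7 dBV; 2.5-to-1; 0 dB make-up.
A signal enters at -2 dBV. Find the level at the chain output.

-11 dBV

Stage 1: overshoot 13.5 dB → 13.5/3 = 4.5 dB → -11 dBV.
Stage 2: below threshold (-11 ≤ -0.7); passes unchanged; output -11 dBV.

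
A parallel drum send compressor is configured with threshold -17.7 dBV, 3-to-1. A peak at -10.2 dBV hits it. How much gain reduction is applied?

5 dB

Overshoot = -10.2 − (-17.7) = 7.5 dB.
After 3:1 compression the overshoot becomes 7.5/3 = 2.5 dB.
GR = overshoot in − overshoot out = 7.5 − 2.5 = 5 dB.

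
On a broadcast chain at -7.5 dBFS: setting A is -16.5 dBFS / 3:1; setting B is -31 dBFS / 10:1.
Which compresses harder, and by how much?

B, by 15.15 dB

A: GR = 9 − 9/3 = 6 dB.
B: GR = 23.5 − 23.5/10 = 21.15 dB.
Difference: 15.15 dB in favour of B.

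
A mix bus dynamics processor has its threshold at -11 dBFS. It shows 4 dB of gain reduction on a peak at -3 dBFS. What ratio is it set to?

Input overshoot = -3 − (-11) = 8 dB.
Output overshoot = 8 − 4 = 4 dB.
Ratio = input overshoot / output overshoot = 8 / 4 = 2.

2:1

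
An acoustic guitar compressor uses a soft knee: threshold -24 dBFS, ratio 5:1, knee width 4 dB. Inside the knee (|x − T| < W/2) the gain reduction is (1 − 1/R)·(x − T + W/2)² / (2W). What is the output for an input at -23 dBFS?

-23.9 dBFS

x − T + W/2 = -23 − (-24) + 2 = 3.
GR = (1 − 1/5) × 3² / 8 = 0.8 × 9 / 8 = 0.9 dB.
Output = -23 − 0.9 = -23.9 dBFS.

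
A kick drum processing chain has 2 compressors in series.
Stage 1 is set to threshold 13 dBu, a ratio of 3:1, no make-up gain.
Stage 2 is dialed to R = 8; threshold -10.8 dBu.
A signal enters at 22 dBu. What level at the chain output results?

Stage 1: overshoot 9 dB → 9/3 = 3 dB → 16 dBu.
Stage 2: 16 dBu is 26.8 dB over -10.8 dBu; at 8:1 that becomes 3.35 dB over, giving -7.45 dBu.

-7.45 dBu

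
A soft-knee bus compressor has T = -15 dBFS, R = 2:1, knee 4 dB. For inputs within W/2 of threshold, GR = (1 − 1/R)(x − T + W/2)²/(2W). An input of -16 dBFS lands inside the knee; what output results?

x − T + W/2 = -16 − (-15) + 2 = 1.
GR = (1 − 1/2) × 1² / 8 = 0.5 × 1 / 8 = 0.0625 dB.
Output = -16 − 0.0625 = -16.0625 dBFS.

-16.0625 dBFS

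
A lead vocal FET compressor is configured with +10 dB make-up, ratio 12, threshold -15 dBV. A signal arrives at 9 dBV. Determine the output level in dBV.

Overshoot: 9 − (-15) = 24 dB.
12:1 compression reduces that to 24/12 = 2 dB over.
That puts the output at -13 dBV; make-up adds 10 dB, giving -3 dBV.

-3 dBV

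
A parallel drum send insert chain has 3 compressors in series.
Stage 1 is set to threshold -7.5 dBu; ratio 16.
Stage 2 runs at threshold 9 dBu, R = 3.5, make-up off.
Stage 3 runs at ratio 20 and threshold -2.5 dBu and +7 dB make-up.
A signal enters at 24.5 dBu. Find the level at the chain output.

1.5 dBu

Stage 1: 24.5 dBu is 32 dB over -7.5 dBu; at 16:1 that becomes 2 dB over, giving -5.5 dBu.
Stage 2: -5.5 dBu is at or below the 9 dBu threshold — no compression; output -5.5 dBu.
Stage 3: -5.5 dBu ≤ -2.5 dBu, so stage 3 doesn't engage; make-up brings it to 1.5 dBu.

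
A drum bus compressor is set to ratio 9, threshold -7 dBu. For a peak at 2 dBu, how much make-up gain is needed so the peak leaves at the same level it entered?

8 dB

Overshoot 9 dB → 9/9 = 1 dB after compression, so the compressed level is -7 + 1 = -6 dBu.
Make-up = target − compressed = 2 − (-6) = 8 dB.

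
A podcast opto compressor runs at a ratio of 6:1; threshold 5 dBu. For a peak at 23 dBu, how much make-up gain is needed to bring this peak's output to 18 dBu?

10 dB

Overshoot 18 dB → 18/6 = 3 dB after compression, so the compressed level is 5 + 3 = 8 dBu.
Make-up = target − compressed = 18 − 8 = 10 dB.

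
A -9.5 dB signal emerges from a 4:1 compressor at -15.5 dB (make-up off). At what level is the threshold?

-17.5 dB

Let T be the threshold. Output overshoot = (input overshoot)/R, so -15.5 − T = (-9.5 − T)/4.
4·(-15.5 − T) = -9.5 − T → 3·T = -62 − (-9.5) = -52.5.
T = -52.5/3 = -17.5 dB.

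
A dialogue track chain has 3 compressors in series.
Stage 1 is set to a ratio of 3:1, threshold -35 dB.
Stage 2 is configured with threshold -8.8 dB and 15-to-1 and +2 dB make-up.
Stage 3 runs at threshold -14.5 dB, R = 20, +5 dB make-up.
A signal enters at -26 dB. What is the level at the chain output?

-25 dB

Stage 1: 9 dB above -35 dB, reduced 3:1 to 3 dB above → -32 dB.
Stage 2: -32 dB is at or below the -8.8 dB threshold — no compression; make-up brings it to -30 dB.
Stage 3: -30 dB ≤ -14.5 dB, so stage 3 doesn't engage; make-up brings it to -25 dB.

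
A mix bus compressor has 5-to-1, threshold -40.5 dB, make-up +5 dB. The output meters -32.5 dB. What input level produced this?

-25.5 dB

Before make-up, the level was -32.5 − 5 = -37.5 dB.
That's 3 dB above the -40.5 dB threshold.
Undo the ratio: input overshoot = 3 × 5 = 15 dB, giving input = -25.5 dB.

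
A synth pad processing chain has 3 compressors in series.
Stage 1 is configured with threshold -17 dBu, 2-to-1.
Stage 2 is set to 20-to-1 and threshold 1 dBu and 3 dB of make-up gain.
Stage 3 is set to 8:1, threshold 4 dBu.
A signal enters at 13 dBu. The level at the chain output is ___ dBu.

Stage 1: overshoot 30 dB → 30/2 = 15 dB → -2 dBu.
Stage 2: -2 dBu is at or below the 1 dBu threshold — no compression; make-up brings it to 1 dBu.
Stage 3: below threshold (1 ≤ 4); passes unchanged; output 1 dBu.

1 dBu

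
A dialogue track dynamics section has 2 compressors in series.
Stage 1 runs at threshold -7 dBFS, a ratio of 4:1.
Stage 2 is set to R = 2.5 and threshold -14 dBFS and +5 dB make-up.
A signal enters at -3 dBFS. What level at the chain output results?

Stage 1: overshoot 4 dB → 4/4 = 1 dB → -6 dBFS.
Stage 2: 8 dB above -14 dBFS, reduced 2.5:1 to 3.2 dB above → -10.8 dBFS; +5 dB make-up → -5.8 dBFS.

-5.8 dBFS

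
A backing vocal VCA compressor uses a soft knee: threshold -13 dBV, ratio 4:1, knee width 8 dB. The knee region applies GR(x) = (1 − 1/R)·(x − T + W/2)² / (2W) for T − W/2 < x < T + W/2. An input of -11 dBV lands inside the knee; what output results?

-12.6875 dBV

x − T + W/2 = -11 − (-13) + 4 = 6.
GR = (1 − 1/4) × 6² / 16 = 0.75 × 36 / 16 = 1.6875 dB.
Output = -11 − 1.6875 = -12.6875 dBV.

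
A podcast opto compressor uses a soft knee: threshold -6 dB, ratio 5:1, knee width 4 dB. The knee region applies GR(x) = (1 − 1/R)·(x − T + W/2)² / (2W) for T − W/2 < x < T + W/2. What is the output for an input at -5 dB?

x − T + W/2 = -5 − (-6) + 2 = 3.
GR = (1 − 1/5) × 3² / 8 = 0.8 × 9 / 8 = 0.9 dB.
Output = -5 − 0.9 = -5.9 dB.

-5.9 dB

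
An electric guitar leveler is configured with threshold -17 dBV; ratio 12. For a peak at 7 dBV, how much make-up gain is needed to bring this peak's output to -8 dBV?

Without make-up, output = threshold + overshoot/12 = -17 + 2 = -15 dBV.
Gap to target: 7 dB.

7 dB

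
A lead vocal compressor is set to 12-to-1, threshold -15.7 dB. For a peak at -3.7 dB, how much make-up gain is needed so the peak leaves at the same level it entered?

Overshoot 12 dB → 12/12 = 1 dB after compression, so the compressed level is -15.7 + 1 = -14.7 dB.
Make-up = target − compressed = -3.7 − (-14.7) = 11 dB.

11 dB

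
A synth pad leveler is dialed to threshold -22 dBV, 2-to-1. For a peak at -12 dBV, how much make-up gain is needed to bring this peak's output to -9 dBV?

8 dB

Overshoot 10 dB → 10/2 = 5 dB after compression, so the compressed level is -22 + 5 = -17 dBV.
Make-up = target − compressed = -9 − (-17) = 8 dB.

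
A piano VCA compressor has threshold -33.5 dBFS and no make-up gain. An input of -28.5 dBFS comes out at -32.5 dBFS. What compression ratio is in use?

Input overshoot = -28.5 − (-33.5) = 5 dB; output overshoot = -32.5 − (-33.5) = 1 dB.
Ratio = 5 / 1 = 5.

5:1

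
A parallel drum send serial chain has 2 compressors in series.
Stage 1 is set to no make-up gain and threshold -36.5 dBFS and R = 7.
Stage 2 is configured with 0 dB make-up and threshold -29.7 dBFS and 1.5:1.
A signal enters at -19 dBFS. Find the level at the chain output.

Stage 1: -19 dBFS is 17.5 dB over -36.5 dBFS; at 7:1 that becomes 2.5 dB over, giving -34 dBFS.
Stage 2: -34 dBFS is at or below the -29.7 dBFS threshold — no compression; output -34 dBFS.

-34 dBFS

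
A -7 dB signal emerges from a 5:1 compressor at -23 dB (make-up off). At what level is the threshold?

Let T be the threshold. Output overshoot = (input overshoot)/R, so -23 − T = (-7 − T)/5.
5·(-23 − T) = -7 − T → 4·T = -115 − (-7) = -108.
T = -108/4 = -27 dB.

-27 dB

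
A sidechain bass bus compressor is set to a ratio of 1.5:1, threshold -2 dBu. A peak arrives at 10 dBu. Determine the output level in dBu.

6 dBu

10 dBu sits 12 dB over threshold.
At 1.5:1 the overshoot is divided by 1.5, leaving 8 dB above threshold.
That puts the output at 6 dBu.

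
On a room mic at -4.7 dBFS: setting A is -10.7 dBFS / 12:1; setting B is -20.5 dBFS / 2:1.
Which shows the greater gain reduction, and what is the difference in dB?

B, by 2.4 dB

A: GR = 6 − 6/12 = 5.5 dB.
B: GR = 15.8 − 15.8/2 = 7.9 dB.
Difference: 2.4 dB in favour of B.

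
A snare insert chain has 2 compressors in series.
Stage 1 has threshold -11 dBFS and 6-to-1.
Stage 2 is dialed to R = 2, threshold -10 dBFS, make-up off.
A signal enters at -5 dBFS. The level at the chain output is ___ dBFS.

-10 dBFS

Stage 1: overshoot 6 dB → 6/6 = 1 dB → -10 dBFS.
Stage 2: below threshold (-10 ≤ -10); passes unchanged; output -10 dBFS.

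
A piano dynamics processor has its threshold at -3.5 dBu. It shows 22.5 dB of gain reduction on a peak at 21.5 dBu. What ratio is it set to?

Input overshoot = 21.5 − (-3.5) = 25 dB.
Output overshoot = 25 − 22.5 = 2.5 dB.
Ratio = input overshoot / output overshoot = 25 / 2.5 = 10.

10:1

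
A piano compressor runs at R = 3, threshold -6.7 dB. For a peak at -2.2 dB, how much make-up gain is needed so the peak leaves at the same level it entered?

3 dB

Without make-up, output = threshold + overshoot/3 = -6.7 + 1.5 = -5.2 dB.
Gap to target: 3 dB.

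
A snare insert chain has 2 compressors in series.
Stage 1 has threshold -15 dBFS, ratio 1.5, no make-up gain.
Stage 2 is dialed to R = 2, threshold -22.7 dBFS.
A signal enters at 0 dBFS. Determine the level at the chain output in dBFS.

-13.85 dBFS

Stage 1: 15 dB above -15 dBFS, reduced 1.5:1 to 10 dB above → -5 dBFS.
Stage 2: -5 dBFS is 17.7 dB over -22.7 dBFS; at 2:1 that becomes 8.85 dB over, giving -13.85 dBFS.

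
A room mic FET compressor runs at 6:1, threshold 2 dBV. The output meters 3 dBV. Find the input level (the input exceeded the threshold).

8 dBV

Post-compression overshoot = 3 − 2 = 1 dB.
Undo the ratio: input overshoot = 1 × 6 = 6 dB, giving input = 8 dBV.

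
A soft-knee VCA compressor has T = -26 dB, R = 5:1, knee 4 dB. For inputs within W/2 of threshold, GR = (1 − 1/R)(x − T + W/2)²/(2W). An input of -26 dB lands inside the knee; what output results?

x − T + W/2 = -26 − (-26) + 2 = 2.
GR = (1 − 1/5) × 2² / 8 = 0.8 × 4 / 8 = 0.4 dB.
Output = -26 − 0.4 = -26.4 dB.

-26.4 dB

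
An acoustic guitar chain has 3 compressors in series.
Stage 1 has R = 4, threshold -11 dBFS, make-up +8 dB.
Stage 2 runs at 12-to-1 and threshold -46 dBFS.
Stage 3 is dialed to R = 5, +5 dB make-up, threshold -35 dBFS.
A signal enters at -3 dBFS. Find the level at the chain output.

-37.25 dBFS

Stage 1: 8 dB above -11 dBFS, reduced 4:1 to 2 dB above → -9 dBFS; +8 dB make-up → -1 dBFS.
Stage 2: 45 dB above -46 dBFS, reduced 12:1 to 3.75 dB above → -42.25 dBFS.
Stage 3: below threshold (-42.25 ≤ -35); passes unchanged; make-up brings it to -37.25 dBFS.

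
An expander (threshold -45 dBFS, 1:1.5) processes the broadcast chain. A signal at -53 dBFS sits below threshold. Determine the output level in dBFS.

-57 dBFS

Below threshold, a 1:1.5 expander applies gain = (1.5−1)×(T − x) of attenuation.
(1.5−1) × 8 = 4 dB, so output = -53 − 4 = -57 dBFS.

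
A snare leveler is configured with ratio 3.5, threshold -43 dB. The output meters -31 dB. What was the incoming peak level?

-1 dB

The compressed level sits -31 − (-43) = 12 dB over threshold.
Input overshoot = R × output overshoot = 42 dB → input = -43 + 42 = -1 dB.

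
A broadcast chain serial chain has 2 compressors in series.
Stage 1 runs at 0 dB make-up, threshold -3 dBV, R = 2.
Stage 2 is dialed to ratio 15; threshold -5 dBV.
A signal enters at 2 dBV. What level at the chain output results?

-4.7 dBV

Stage 1: overshoot 5 dB → 5/2 = 2.5 dB → -0.5 dBV.
Stage 2: -0.5 dBV is 4.5 dB over -5 dBV; at 15:1 that becomes 0.3 dB over, giving -4.7 dBV.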